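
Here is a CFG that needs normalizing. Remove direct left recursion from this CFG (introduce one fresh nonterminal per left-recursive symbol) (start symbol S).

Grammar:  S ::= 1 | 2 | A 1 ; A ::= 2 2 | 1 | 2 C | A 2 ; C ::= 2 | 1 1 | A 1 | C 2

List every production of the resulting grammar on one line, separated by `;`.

Directly left-recursive nonterminals: A, C.
For A: α = {2}, β = {2 2, 1, 2 C}. Rewrite as A → β A' and A' → α A' | ε.
For C: α = {2}, β = {2, 1 1, A 1}. Rewrite as C → β C' and C' → α C' | ε.

S ::= 1 | 2 | A 1; A ::= 2 2 A' | 1 A' | 2 C A'; C ::= 2 C' | 1 1 C' | A 1 C'; A' ::= 2 A' | ε; C' ::= 2 C' | ε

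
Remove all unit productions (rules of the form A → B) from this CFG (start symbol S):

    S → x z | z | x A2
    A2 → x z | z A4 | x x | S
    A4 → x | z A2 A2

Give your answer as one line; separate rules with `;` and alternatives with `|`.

Unit pairs: A2 ⇒* {S}.
For every A with A ⇒* B via unit rules, add B's non-unit alternatives to A; then delete every rule of the form X → Y.

S → x z | z | x A2; A2 → x z | z A4 | x x | z | x A2; A4 → x | z A2 A2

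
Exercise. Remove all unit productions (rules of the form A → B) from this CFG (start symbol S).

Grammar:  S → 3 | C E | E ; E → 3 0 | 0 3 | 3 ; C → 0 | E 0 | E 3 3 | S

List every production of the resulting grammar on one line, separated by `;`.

S → 3 0 | 0 3 | 3 | C E; E → 3 0 | 0 3 | 3; C → 3 0 | 0 3 | 3 | 0 | E 0 | E 3 3 | C E

Unit pairs: C ⇒* {E, S}; S ⇒* {E}.
For each unit pair (A, B), copy every non-unit production of B to A, then drop all unit productions.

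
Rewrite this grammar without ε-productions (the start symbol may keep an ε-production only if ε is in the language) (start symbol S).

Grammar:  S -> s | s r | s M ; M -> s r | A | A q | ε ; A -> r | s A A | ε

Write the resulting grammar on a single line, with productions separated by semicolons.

S -> s | s r | s M; M -> s r | A | A q | q; A -> r | s A A | s A | s

The nullable symbols are {A, M}.
ε ∉ L(G), so no ε-production is kept.
Expand every rule over subsets of its nullable positions: M → A q gives A q | q. A → s A A gives s A A | s A | s.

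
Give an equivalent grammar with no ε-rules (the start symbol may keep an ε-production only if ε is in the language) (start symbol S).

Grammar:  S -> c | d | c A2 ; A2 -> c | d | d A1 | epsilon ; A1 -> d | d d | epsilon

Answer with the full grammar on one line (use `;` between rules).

Nullable nonterminals: {A1, A2}.
ε ∉ L(G), so no ε-production is kept.

S -> c | d | c A2; A2 -> c | d | d A1; A1 -> d | d d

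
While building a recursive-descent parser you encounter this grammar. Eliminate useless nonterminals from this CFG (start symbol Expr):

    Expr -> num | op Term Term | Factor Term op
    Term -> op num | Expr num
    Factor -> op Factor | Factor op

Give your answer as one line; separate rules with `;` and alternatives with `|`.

Generating nonterminals: {Expr, Term}.
Reachable from Expr after that: {Expr, Term}.
Removed useless symbols: {Factor} and every production mentioning them.

Expr -> num | op Term Term; Term -> op num | Expr num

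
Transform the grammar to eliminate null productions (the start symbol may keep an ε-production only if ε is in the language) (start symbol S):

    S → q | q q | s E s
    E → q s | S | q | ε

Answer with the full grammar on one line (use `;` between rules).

S → q | q q | s E s | s s; E → q s | S | q

Nullable nonterminals: {E}.
ε ∉ L(G), so no ε-production is kept.
Expand every rule over subsets of its nullable positions: S → s E s gives s E s | s s.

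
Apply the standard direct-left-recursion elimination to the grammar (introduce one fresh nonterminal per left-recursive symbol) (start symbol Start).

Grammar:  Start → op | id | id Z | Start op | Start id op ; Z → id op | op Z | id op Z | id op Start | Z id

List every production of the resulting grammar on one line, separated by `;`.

Start → op Start1 | id Start1 | id Z Start1; Z → id op Z1 | op Z Z1 | id op Z Z1 | id op Start Z1; Start1 → op Start1 | id op Start1 | ε; Z1 → id Z1 | ε

Start, Z are directly left-recursive.
For Start: α = {op, id op}, β = {op, id, id Z}. Rewrite as Start → β Start1 and Start1 → α Start1 | ε.
For Z: α = {id}, β = {id op, op Z, id op Z, id op Start}. Rewrite as Z → β Z1 and Z1 → α Z1 | ε.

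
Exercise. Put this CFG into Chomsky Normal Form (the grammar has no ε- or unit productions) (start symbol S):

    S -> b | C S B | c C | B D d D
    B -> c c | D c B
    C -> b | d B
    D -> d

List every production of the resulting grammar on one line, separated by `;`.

S -> b | C Y1 | X1 C | B Y2; B -> X1 X1 | D Y4; C -> b | X2 B; D -> d; X1 -> c; X2 -> d; Y1 -> S B; Y2 -> D Y3; Y3 -> X2 D; Y4 -> X1 B

Introduce a nonterminal for each terminal appearing in a rule of length ≥ 2: X1 → c, X2 → d.
Binarize each right-hand side of length ≥ 3 by chaining fresh nonterminals (Y1, Y2, …): affected rules were S → C S B; S → B D X2 D; B → D X1 B.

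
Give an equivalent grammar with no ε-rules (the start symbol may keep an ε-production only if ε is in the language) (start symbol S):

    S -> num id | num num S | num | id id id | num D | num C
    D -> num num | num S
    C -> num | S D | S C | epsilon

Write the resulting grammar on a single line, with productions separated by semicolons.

S -> num id | num num S | num | id id id | num D | num C; D -> num num | num S; C -> num | S D | S C | S

The nullable symbols are {C}.
ε ∉ L(G), so no ε-production is kept.
Expand every rule over subsets of its nullable positions: C → S C gives S C | S.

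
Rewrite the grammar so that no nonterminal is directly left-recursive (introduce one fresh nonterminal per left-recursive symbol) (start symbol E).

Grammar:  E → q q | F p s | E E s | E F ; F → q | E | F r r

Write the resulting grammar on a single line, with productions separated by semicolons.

E → q q E' | F p s E'; F → q F' | E F'; E' → E s E' | F E' | ε; F' → r r F' | ε

Directly left-recursive nonterminals: E, F.
For E: α = {E s, F}, β = {q q, F p s}. Rewrite as E → β E' and E' → α E' | ε.
For F: α = {r r}, β = {q, E}. Rewrite as F → β F' and F' → α F' | ε.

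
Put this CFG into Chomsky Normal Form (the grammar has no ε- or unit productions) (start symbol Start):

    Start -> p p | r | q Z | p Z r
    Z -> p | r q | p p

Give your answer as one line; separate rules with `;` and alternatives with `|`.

Introduce a nonterminal for each terminal appearing in a rule of length ≥ 2: X1 → p, X2 → q, X3 → r.
Binarize each right-hand side of length ≥ 3 by chaining fresh nonterminals (Y1, Y2, …): affected rules were Start → X1 Z X3.

Start -> X1 X1 | r | X2 Z | X1 Y1; Z -> p | X3 X2 | X1 X1; X1 -> p; X2 -> q; X3 -> r; Y1 -> Z X3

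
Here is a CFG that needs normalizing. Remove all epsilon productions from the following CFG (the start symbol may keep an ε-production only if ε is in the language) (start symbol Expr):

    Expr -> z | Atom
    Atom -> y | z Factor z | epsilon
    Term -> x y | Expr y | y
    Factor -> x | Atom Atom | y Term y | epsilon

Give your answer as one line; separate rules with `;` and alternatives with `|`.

Expr -> z | Atom | ε; Atom -> y | z Factor z | z z; Term -> x y | Expr y | y; Factor -> x | Atom Atom | Atom | y Term y

Nullable nonterminals: {Atom, Expr, Factor}.
ε ∈ L(G) since Expr is nullable, so keep Expr → ε.
Expand every rule over subsets of its nullable positions: Atom → z Factor z gives z Factor z | z z. Term → Expr y gives Expr y | y. Factor → Atom Atom gives Atom Atom | Atom.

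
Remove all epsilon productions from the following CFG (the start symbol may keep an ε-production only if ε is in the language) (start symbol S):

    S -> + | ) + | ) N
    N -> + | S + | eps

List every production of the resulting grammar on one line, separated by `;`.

The nullable symbols are {N}.
ε ∉ L(G), so no ε-production is kept.
Add the nullable-subset variants: S → ) N gives ) N | ).

S -> + | ) + | ) N | ); N -> + | S +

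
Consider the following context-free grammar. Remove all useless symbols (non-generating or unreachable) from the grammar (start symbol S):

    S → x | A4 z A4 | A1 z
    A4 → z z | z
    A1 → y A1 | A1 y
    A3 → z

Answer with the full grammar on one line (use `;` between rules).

Generating nonterminals: {A3, A4, S}.
Reachable from S after that: {A4, S}.
Removed useless symbols: {A1, A3} and every production mentioning them.

S → x | A4 z A4; A4 → z z | z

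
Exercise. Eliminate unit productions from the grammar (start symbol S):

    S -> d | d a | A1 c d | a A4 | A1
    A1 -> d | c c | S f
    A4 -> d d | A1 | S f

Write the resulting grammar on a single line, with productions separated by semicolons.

Unit pairs: A4 ⇒* {A1}; S ⇒* {A1}.
For every A with A ⇒* B via unit rules, add B's non-unit alternatives to A; then delete every rule of the form X → Y.

S -> d | c c | S f | d a | A1 c d | a A4; A1 -> d | c c | S f; A4 -> d d | S f | d | c c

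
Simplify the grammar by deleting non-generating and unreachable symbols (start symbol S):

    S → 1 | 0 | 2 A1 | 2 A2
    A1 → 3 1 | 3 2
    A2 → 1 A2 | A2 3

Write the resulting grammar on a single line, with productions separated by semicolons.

S → 1 | 0 | 2 A1; A1 → 3 1 | 3 2

Generating nonterminals: {A1, S}.
Reachable from S after that: {A1, S}.
Removed useless symbols: {A2} and every production mentioning them.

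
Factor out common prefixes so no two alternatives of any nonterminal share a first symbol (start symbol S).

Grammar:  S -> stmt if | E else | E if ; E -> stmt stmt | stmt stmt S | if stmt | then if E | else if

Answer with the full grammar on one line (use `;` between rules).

S has alternatives sharing prefix 'E': factor to S → E S' with S' → else | if.
E has alternatives sharing prefix 'stmt stmt': factor to E → stmt stmt E' with E' → ε | S.

S -> stmt if | E S'; E -> if stmt | then if E | else if | stmt stmt E'; S' -> else | if; E' -> ε | S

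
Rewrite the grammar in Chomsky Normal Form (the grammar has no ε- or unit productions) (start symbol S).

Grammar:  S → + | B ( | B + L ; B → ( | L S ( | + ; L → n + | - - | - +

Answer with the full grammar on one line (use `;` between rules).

Introduce a nonterminal for each terminal appearing in a rule of length ≥ 2: X1 → (, X2 → +, X3 → n, X4 → -.
Binarize each right-hand side of length ≥ 3 by chaining fresh nonterminals (Y1, Y2, …): affected rules were S → B X2 L; B → L S X1.

S → + | B X1 | B Y1; B → ( | L Y2 | +; L → X3 X2 | X4 X4 | X4 X2; X1 → (; X2 → +; X3 → n; X4 → -; Y1 → X2 L; Y2 → S X1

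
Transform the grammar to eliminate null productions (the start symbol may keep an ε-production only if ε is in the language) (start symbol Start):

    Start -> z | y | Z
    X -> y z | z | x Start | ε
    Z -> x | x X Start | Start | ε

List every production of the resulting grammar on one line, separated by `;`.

Nullable set = {Start, X, Z}.
ε ∈ L(G) since Start is nullable, so keep Start → ε.
Add the nullable-subset variants: X → x Start gives x Start | x. Z → x X Start gives x X Start | x X | x Start.

Start -> z | y | Z | ε; X -> y z | z | x Start | x; Z -> x | x X Start | x X | x Start | Start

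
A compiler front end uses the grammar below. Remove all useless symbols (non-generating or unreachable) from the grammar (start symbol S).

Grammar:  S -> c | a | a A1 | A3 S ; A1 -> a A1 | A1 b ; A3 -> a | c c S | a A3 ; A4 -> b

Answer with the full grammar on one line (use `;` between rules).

Generating nonterminals: {A3, A4, S}.
Reachable from S after that: {A3, S}.
Removed useless symbols: {A1, A4} and every production mentioning them.

S -> c | a | A3 S; A3 -> a | c c S | a A3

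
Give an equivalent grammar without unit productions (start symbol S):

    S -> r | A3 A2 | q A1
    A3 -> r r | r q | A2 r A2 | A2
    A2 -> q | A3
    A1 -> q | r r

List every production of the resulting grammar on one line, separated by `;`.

Unit pairs: A2 ⇒* {A3}; A3 ⇒* {A2}.
For each unit pair (A, B), copy every non-unit production of B to A, then drop all unit productions.

S -> r | A3 A2 | q A1; A3 -> q | r r | r q | A2 r A2; A2 -> q | r r | r q | A2 r A2; A1 -> q | r r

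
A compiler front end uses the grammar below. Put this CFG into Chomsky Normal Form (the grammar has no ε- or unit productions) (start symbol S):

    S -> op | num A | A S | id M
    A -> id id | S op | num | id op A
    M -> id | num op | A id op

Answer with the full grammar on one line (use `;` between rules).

S -> op | X1 A | A S | X2 M; A -> X2 X2 | S X3 | num | X2 Y1; M -> id | X1 X3 | A Y2; X1 -> num; X2 -> id; X3 -> op; Y1 -> X3 A; Y2 -> X2 X3

Introduce a nonterminal for each terminal appearing in a rule of length ≥ 2: X1 → num, X2 → id, X3 → op.
Binarize each right-hand side of length ≥ 3 by chaining fresh nonterminals (Y1, Y2, …): affected rules were A → X2 X3 A; M → A X2 X3.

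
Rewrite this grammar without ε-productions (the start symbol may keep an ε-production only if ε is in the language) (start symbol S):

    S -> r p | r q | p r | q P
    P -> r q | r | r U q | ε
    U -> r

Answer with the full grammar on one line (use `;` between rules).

S -> r p | r q | p r | q P | q; P -> r q | r | r U q; U -> r

Nullable nonterminals: {P}.
ε ∉ L(G), so no ε-production is kept.
For each production, add variants omitting each subset of nullable occurrences: S → q P gives q P | q.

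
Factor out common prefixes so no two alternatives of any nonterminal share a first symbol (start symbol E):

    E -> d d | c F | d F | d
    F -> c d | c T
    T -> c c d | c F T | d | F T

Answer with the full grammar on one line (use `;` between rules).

E -> c F | d E'; F -> c F'; T -> d | F T | c T'; E' -> d | F | ε; F' -> d | T; T' -> c d | F T

E has alternatives sharing prefix 'd': factor to E → d E' with E' → d | F | ε.
F has alternatives sharing prefix 'c': factor to F → c F' with F' → d | T.
T has alternatives sharing prefix 'c': factor to T → c T' with T' → c d | F T.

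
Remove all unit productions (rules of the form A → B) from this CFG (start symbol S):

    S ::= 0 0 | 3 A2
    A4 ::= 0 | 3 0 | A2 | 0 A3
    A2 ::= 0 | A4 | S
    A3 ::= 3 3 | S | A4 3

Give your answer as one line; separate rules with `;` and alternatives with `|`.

S ::= 0 0 | 3 A2; A4 ::= 0 | 3 0 | 0 A3 | 0 0 | 3 A2; A2 ::= 0 | 3 0 | 0 A3 | 0 0 | 3 A2; A3 ::= 0 0 | 3 A2 | 3 3 | A4 3

Unit pairs: A2 ⇒* {A4, S}; A3 ⇒* {S}; A4 ⇒* {A2, S}.
Replace each nonterminal's rules with the union of the non-unit rules of every nonterminal it unit-derives.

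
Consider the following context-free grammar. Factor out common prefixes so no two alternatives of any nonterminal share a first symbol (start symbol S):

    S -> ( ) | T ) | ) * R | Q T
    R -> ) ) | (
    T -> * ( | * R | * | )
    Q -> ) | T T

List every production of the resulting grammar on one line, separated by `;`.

T has alternatives sharing prefix '*': factor to T → * T' with T' → ( | R | ε.

S -> ( ) | T ) | ) * R | Q T; R -> ) ) | (; T -> ) | * T'; Q -> ) | T T; T' -> ( | R | ε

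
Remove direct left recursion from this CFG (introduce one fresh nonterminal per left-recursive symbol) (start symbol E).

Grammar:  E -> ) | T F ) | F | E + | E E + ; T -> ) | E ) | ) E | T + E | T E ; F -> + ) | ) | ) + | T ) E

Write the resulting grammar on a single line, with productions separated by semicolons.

Directly left-recursive nonterminals: E, T.
For E: α = {+, E +}, β = {), T F ), F}. Rewrite as E → β E' and E' → α E' | ε.
For T: α = {+ E, E}, β = {), E ), ) E}. Rewrite as T → β T' and T' → α T' | ε.

E -> ) E' | T F ) E' | F E'; T -> ) T' | E ) T' | ) E T'; F -> + ) | ) | ) + | T ) E; E' -> + E' | E + E' | ε; T' -> + E T' | E T' | ε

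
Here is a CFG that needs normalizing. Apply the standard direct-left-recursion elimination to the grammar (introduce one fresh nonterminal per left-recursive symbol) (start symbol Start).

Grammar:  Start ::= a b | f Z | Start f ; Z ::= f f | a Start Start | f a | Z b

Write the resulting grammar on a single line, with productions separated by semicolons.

Start ::= a b Start1 | f Z Start1; Z ::= f f Z1 | a Start Start Z1 | f a Z1; Start1 ::= f Start1 | ε; Z1 ::= b Z1 | ε

Directly left-recursive nonterminals: Start, Z.
For Start: α = {f}, β = {a b, f Z}. Rewrite as Start → β Start1 and Start1 → α Start1 | ε.
For Z: α = {b}, β = {f f, a Start Start, f a}. Rewrite as Z → β Z1 and Z1 → α Z1 | ε.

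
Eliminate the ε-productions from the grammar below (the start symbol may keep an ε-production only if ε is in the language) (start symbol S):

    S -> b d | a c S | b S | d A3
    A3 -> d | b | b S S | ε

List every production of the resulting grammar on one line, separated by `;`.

The nullable symbols are {A3}.
ε ∉ L(G), so no ε-production is kept.
For each production, add variants omitting each subset of nullable occurrences: S → d A3 gives d A3 | d.

S -> b d | a c S | b S | d A3 | d; A3 -> d | b | b S S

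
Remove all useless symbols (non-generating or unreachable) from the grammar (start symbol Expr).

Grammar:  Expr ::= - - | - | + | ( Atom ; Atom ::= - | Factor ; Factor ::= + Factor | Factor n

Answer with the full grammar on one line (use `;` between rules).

Expr ::= - - | - | + | ( Atom; Atom ::= -

Generating nonterminals: {Atom, Expr}.
Reachable from Expr after that: {Atom, Expr}.
Removed useless symbols: {Factor} and every production mentioning them.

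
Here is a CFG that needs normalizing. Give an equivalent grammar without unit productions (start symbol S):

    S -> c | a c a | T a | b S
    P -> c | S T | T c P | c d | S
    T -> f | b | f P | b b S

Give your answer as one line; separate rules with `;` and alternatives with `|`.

Unit pairs: P ⇒* {S}.
Replace each nonterminal's rules with the union of the non-unit rules of every nonterminal it unit-derives.

S -> c | a c a | T a | b S; P -> c | a c a | T a | b S | S T | T c P | c d; T -> f | b | f P | b b S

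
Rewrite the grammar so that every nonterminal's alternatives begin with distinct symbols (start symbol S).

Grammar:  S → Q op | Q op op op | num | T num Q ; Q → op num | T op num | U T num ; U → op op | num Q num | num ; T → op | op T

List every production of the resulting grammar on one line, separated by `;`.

S has alternatives sharing prefix 'Q op': factor to S → Q op S' with S' → ε | op op.
U has alternatives sharing prefix 'num': factor to U → num U' with U' → Q num | ε.
T has alternatives sharing prefix 'op': factor to T → op T' with T' → ε | T.

S → num | T num Q | Q op S'; Q → op num | T op num | U T num; U → op op | num U'; T → op T'; S' → epsilon | op op; U' → Q num | epsilon; T' → epsilon | T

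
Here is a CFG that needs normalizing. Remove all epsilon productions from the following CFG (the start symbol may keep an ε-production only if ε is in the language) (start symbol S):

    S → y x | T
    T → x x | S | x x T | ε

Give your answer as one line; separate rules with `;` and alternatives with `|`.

S → y x | T | ε; T → x x | S | x x T

The nullable symbols are {S, T}.
ε ∈ L(G) since S is nullable, so keep S → ε.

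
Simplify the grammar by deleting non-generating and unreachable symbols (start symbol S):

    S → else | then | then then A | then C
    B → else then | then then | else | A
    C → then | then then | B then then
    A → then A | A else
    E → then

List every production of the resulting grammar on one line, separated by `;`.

Generating nonterminals: {B, C, E, S}.
Reachable from S after that: {B, C, S}.
Removed useless symbols: {A, E} and every production mentioning them.

S → else | then | then C; B → else then | then then | else; C → then | then then | B then then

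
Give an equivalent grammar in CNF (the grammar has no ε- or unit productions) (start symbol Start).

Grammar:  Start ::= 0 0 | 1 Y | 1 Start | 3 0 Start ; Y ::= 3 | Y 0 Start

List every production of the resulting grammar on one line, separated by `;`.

Start ::= X1 X1 | X2 Y | X2 Start | X3 Y1; Y ::= 3 | Y Y2; X1 ::= 0; X2 ::= 1; X3 ::= 3; Y1 ::= X1 Start; Y2 ::= X1 Start

Introduce a nonterminal for each terminal appearing in a rule of length ≥ 2: X1 → 0, X2 → 1, X3 → 3.
Binarize each right-hand side of length ≥ 3 by chaining fresh nonterminals (Y1, Y2, …): affected rules were Start → X3 X1 Start; Y → Y X1 Start.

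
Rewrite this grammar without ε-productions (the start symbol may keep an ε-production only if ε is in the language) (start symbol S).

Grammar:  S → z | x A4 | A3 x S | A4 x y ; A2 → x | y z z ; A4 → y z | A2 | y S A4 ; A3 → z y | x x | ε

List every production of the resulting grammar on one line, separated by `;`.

S → z | x A4 | A3 x S | x S | A4 x y; A2 → x | y z z; A4 → y z | A2 | y S A4; A3 → z y | x x

The nullable symbols are {A3}.
ε ∉ L(G), so no ε-production is kept.
Expand every rule over subsets of its nullable positions: S → A3 x S gives A3 x S | x S.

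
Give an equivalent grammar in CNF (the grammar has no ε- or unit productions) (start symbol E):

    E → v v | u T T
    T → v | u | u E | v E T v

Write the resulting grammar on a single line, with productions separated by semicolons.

Introduce a nonterminal for each terminal appearing in a rule of length ≥ 2: X1 → v, X2 → u.
Binarize each right-hand side of length ≥ 3 by chaining fresh nonterminals (Y1, Y2, …): affected rules were E → X2 T T; T → X1 E T X1.

E → X1 X1 | X2 Y1; T → v | u | X2 E | X1 Y2; X1 → v; X2 → u; Y1 → T T; Y2 → E Y3; Y3 → T X1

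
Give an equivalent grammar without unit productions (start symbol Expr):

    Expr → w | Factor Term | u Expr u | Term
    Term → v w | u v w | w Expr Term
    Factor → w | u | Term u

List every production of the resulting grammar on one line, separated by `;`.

Expr → v w | u v w | w Expr Term | w | Factor Term | u Expr u; Term → v w | u v w | w Expr Term; Factor → w | u | Term u

Unit pairs: Expr ⇒* {Term}.
For each unit pair (A, B), copy every non-unit production of B to A, then drop all unit productions.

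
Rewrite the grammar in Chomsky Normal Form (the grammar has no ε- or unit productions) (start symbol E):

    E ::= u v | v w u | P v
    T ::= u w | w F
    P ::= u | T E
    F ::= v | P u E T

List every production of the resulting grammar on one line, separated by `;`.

E ::= X1 X2 | X2 Y1 | P X2; T ::= X1 X3 | X3 F; P ::= u | T E; F ::= v | P Y2; X1 ::= u; X2 ::= v; X3 ::= w; Y1 ::= X3 X1; Y2 ::= X1 Y3; Y3 ::= E T

Introduce a nonterminal for each terminal appearing in a rule of length ≥ 2: X1 → u, X2 → v, X3 → w.
Binarize each right-hand side of length ≥ 3 by chaining fresh nonterminals (Y1, Y2, …): affected rules were E → X2 X3 X1; F → P X1 E T.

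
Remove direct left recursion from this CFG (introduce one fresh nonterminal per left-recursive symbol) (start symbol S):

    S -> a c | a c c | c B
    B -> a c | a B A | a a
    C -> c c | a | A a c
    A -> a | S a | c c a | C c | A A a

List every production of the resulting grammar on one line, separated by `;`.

S -> a c | a c c | c B; B -> a c | a B A | a a; C -> c c | a | A a c; A -> a A' | S a A' | c c a A' | C c A'; A' -> A a A' | ε

A is directly left-recursive.
For A: α = {A a}, β = {a, S a, c c a, C c}. Rewrite as A → β A' and A' → α A' | ε.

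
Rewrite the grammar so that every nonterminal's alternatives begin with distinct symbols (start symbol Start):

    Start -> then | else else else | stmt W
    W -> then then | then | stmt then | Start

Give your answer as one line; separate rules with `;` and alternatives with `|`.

W has alternatives sharing prefix 'then': factor to W → then W1 with W1 → then | ε.

Start -> then | else else else | stmt W; W -> stmt then | Start | then W1; W1 -> then | ε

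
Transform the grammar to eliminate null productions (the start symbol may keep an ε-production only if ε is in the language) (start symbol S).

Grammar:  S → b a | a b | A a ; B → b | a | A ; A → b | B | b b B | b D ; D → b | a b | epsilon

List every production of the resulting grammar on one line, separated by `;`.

Nullable nonterminals: {D}.
ε ∉ L(G), so no ε-production is kept.

S → b a | a b | A a; B → b | a | A; A → b | B | b b B | b D; D → b | a b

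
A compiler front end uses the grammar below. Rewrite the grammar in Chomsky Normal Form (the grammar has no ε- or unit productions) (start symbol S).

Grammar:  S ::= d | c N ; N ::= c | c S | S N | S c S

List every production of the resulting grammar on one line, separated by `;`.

S ::= d | X1 N; N ::= c | X1 S | S N | S Y1; X1 ::= c; Y1 ::= X1 S

Introduce a nonterminal for each terminal appearing in a rule of length ≥ 2: X1 → c.
Binarize each right-hand side of length ≥ 3 by chaining fresh nonterminals (Y1, Y2, …): affected rules were N → S X1 S.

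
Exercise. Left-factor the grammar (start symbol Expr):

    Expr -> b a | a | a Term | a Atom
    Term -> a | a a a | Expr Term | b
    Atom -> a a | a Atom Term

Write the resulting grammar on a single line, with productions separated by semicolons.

Expr has alternatives sharing prefix 'a': factor to Expr → a Expr1 with Expr1 → ε | Term | Atom.
Term has alternatives sharing prefix 'a': factor to Term → a Term1 with Term1 → ε | a a.
Atom has alternatives sharing prefix 'a': factor to Atom → a Atom1 with Atom1 → a | Atom Term.

Expr -> b a | a Expr1; Term -> Expr Term | b | a Term1; Atom -> a Atom1; Expr1 -> ε | Term | Atom; Term1 -> ε | a a; Atom1 -> a | Atom Term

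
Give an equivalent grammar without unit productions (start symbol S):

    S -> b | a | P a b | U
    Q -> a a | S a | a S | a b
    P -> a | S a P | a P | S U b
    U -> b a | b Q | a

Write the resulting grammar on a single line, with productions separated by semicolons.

Unit pairs: S ⇒* {U}.
For each unit pair (A, B), copy every non-unit production of B to A, then drop all unit productions.

S -> b a | b Q | a | b | P a b; Q -> a a | S a | a S | a b; P -> a | S a P | a P | S U b; U -> b a | b Q | a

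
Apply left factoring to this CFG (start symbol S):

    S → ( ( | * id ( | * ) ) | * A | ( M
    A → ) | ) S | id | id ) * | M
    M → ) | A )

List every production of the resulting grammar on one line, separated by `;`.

S has alternatives sharing prefix '*': factor to S → * S' with S' → id ( | ) ) | A.
S has alternatives sharing prefix '(': factor to S → ( S'' with S'' → ( | M.
A has alternatives sharing prefix ')': factor to A → ) A' with A' → ε | S.
A has alternatives sharing prefix 'id': factor to A → id A'' with A'' → ε | ) *.

S → * S' | ( S''; A → M | ) A' | id A''; M → ) | A ); S' → id ( | ) ) | A; S'' → ( | M; A' → ε | S; A'' → ε | ) *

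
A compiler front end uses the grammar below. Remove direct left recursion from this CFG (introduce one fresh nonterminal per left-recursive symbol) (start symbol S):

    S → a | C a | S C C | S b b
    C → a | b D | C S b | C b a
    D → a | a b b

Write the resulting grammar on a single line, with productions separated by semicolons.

Directly left-recursive nonterminals: S, C.
For S: α = {C C, b b}, β = {a, C a}. Rewrite as S → β S' and S' → α S' | ε.
For C: α = {S b, b a}, β = {a, b D}. Rewrite as C → β C' and C' → α C' | ε.

S → a S' | C a S'; C → a C' | b D C'; D → a | a b b; S' → C C S' | b b S' | ε; C' → S b C' | b a C' | ε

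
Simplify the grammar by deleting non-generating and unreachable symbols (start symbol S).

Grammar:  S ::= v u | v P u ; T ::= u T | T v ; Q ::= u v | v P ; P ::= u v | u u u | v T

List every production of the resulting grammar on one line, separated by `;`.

Generating nonterminals: {P, Q, S}.
Reachable from S after that: {P, S}.
Removed useless symbols: {Q, T} and every production mentioning them.

S ::= v u | v P u; P ::= u v | u u u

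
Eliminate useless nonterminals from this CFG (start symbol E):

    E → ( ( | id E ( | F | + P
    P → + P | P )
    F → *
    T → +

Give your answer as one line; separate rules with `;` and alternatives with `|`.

E → ( ( | id E ( | F; F → *

Generating nonterminals: {E, F, T}.
Reachable from E after that: {E, F}.
Removed useless symbols: {P, T} and every production mentioning them.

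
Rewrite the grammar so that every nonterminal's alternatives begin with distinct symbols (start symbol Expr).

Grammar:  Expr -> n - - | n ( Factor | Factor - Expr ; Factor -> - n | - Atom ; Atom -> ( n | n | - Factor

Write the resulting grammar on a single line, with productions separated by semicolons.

Expr has alternatives sharing prefix 'n': factor to Expr → n Expr1 with Expr1 → - - | ( Factor.
Factor has alternatives sharing prefix '-': factor to Factor → - Factor1 with Factor1 → n | Atom.

Expr -> Factor - Expr | n Expr1; Factor -> - Factor1; Atom -> ( n | n | - Factor; Expr1 -> - - | ( Factor; Factor1 -> n | Atom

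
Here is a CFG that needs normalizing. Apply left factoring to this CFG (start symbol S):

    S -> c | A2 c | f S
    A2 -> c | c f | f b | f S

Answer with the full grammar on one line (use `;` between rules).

A2 has alternatives sharing prefix 'c': factor to A2 → c A2' with A2' → ε | f.
A2 has alternatives sharing prefix 'f': factor to A2 → f A2'' with A2'' → b | S.

S -> c | A2 c | f S; A2 -> c A2' | f A2''; A2' -> ε | f; A2'' -> b | S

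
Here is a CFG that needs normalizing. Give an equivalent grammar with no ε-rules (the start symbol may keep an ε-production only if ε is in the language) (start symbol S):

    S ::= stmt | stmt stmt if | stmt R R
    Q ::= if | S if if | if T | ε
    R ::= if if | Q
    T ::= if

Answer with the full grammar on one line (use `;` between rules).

S ::= stmt | stmt stmt if | stmt R R | stmt R; Q ::= if | S if if | if T; R ::= if if | Q; T ::= if

Nullable nonterminals: {Q, R}.
ε ∉ L(G), so no ε-production is kept.
Expand every rule over subsets of its nullable positions: S → stmt R R gives stmt R R | stmt R.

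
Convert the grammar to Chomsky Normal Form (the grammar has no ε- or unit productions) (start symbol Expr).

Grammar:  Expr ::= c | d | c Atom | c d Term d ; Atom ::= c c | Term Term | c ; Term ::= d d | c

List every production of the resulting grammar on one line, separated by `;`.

Introduce a nonterminal for each terminal appearing in a rule of length ≥ 2: X1 → c, X2 → d.
Binarize each right-hand side of length ≥ 3 by chaining fresh nonterminals (Y1, Y2, …): affected rules were Expr → X1 X2 Term X2.

Expr ::= c | d | X1 Atom | X1 Y1; Atom ::= X1 X1 | Term Term | c; Term ::= X2 X2 | c; X1 ::= c; X2 ::= d; Y1 ::= X2 Y2; Y2 ::= Term X2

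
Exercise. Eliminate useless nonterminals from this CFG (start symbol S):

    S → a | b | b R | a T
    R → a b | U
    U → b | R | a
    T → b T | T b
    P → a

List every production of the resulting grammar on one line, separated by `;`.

Generating nonterminals: {P, R, S, U}.
Reachable from S after that: {R, S, U}.
Removed useless symbols: {P, T} and every production mentioning them.

S → a | b | b R; R → a b | U; U → b | R | a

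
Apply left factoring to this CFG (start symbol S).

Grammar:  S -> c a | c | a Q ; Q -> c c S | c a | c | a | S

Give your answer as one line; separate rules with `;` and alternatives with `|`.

S has alternatives sharing prefix 'c': factor to S → c S' with S' → a | ε.
Q has alternatives sharing prefix 'c': factor to Q → c Q' with Q' → c S | a | ε.

S -> a Q | c S'; Q -> a | S | c Q'; S' -> a | ε; Q' -> c S | a | ε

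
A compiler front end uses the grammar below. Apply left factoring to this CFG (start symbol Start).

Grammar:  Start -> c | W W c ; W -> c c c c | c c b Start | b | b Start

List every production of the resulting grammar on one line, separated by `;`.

Start -> c | W W c; W -> c c W1 | b W2; W1 -> c c | b Start; W2 -> eps | Start

W has alternatives sharing prefix 'c c': factor to W → c c W1 with W1 → c c | b Start.
W has alternatives sharing prefix 'b': factor to W → b W2 with W2 → ε | Start.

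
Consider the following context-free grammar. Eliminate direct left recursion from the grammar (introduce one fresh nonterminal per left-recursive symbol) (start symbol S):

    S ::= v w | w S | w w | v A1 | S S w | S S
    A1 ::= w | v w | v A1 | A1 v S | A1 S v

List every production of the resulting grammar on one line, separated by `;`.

Directly left-recursive nonterminals: S, A1.
For S: α = {S w, S}, β = {v w, w S, w w, v A1}. Rewrite as S → β S' and S' → α S' | ε.
For A1: α = {v S, S v}, β = {w, v w, v A1}. Rewrite as A1 → β A1' and A1' → α A1' | ε.

S ::= v w S' | w S S' | w w S' | v A1 S'; A1 ::= w A1' | v w A1' | v A1 A1'; S' ::= S w S' | S S' | eps; A1' ::= v S A1' | S v A1' | eps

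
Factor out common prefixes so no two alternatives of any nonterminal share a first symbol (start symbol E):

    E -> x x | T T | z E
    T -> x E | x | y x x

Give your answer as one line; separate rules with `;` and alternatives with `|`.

T has alternatives sharing prefix 'x': factor to T → x T' with T' → E | ε.

E -> x x | T T | z E; T -> y x x | x T'; T' -> E | ε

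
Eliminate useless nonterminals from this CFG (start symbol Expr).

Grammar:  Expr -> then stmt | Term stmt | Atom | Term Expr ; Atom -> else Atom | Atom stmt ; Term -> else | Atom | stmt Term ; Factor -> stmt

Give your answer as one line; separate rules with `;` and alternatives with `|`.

Expr -> then stmt | Term stmt | Term Expr; Term -> else | stmt Term

Generating nonterminals: {Expr, Factor, Term}.
Reachable from Expr after that: {Expr, Term}.
Removed useless symbols: {Atom, Factor} and every production mentioning them.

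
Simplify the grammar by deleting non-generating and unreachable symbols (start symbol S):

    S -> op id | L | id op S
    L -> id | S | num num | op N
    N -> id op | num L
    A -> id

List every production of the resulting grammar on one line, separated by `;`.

S -> op id | L | id op S; L -> id | S | num num | op N; N -> id op | num L

Generating nonterminals: {A, L, N, S}.
Reachable from S after that: {L, N, S}.
Removed useless symbols: {A} and every production mentioning them.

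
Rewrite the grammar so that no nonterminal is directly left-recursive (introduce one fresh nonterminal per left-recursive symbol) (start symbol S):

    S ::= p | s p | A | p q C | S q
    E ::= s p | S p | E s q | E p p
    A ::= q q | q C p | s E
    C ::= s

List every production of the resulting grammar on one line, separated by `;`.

Left recursion appears on S, E.
For S: α = {q}, β = {p, s p, A, p q C}. Rewrite as S → β S' and S' → α S' | ε.
For E: α = {s q, p p}, β = {s p, S p}. Rewrite as E → β E' and E' → α E' | ε.

S ::= p S' | s p S' | A S' | p q C S'; E ::= s p E' | S p E'; A ::= q q | q C p | s E; C ::= s; S' ::= q S' | ε; E' ::= s q E' | p p E' | ε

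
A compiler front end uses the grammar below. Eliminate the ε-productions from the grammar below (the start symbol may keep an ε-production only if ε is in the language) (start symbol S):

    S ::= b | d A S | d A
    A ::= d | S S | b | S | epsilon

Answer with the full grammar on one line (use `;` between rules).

S ::= b | d A S | d S | d A | d; A ::= d | S S | b | S

Nullable nonterminals: {A}.
ε ∉ L(G), so no ε-production is kept.
Expand every rule over subsets of its nullable positions: S → d A S gives d A S | d S. S → d A gives d A | d.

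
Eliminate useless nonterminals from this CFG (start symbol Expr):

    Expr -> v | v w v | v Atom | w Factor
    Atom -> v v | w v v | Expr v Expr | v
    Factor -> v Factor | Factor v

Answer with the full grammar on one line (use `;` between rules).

Generating nonterminals: {Atom, Expr}.
Reachable from Expr after that: {Atom, Expr}.
Removed useless symbols: {Factor} and every production mentioning them.

Expr -> v | v w v | v Atom; Atom -> v v | w v v | Expr v Expr | v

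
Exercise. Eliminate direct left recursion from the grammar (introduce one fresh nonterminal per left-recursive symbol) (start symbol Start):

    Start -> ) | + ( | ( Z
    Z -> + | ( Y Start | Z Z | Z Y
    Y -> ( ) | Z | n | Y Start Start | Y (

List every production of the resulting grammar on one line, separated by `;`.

Start -> ) | + ( | ( Z; Z -> + Z1 | ( Y Start Z1; Y -> ( ) Y1 | Z Y1 | n Y1; Z1 -> Z Z1 | Y Z1 | ε; Y1 -> Start Start Y1 | ( Y1 | ε

Directly left-recursive nonterminals: Z, Y.
For Z: α = {Z, Y}, β = {+, ( Y Start}. Rewrite as Z → β Z1 and Z1 → α Z1 | ε.
For Y: α = {Start Start, (}, β = {( ), Z, n}. Rewrite as Y → β Y1 and Y1 → α Y1 | ε.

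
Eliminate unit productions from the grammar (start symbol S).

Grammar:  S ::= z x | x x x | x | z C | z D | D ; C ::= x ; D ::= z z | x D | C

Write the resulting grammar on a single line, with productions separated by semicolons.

Unit pairs: D ⇒* {C}; S ⇒* {C, D}.
Replace each nonterminal's rules with the union of the non-unit rules of every nonterminal it unit-derives.

S ::= z z | x D | x | z x | x x x | z C | z D; C ::= x; D ::= x | z z | x D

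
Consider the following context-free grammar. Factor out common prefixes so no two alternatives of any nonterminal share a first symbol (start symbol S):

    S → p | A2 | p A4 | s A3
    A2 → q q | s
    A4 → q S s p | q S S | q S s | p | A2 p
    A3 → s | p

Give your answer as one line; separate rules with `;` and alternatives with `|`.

S has alternatives sharing prefix 'p': factor to S → p S' with S' → ε | A4.
A4 has alternatives sharing prefix 'q S': factor to A4 → q S A4' with A4' → s p | S | s.
A4' has alternatives sharing prefix 's': factor to A4' → s A4'' with A4'' → p | ε.

S → A2 | s A3 | p S'; A2 → q q | s; A4 → p | A2 p | q S A4'; A3 → s | p; S' → ε | A4; A4' → S | s A4''; A4'' → p | ε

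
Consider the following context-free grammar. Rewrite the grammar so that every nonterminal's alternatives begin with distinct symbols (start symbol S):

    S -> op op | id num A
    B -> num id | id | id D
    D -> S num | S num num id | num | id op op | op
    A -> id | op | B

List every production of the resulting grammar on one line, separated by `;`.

S -> op op | id num A; B -> num id | id B'; D -> num | id op op | op | S num D'; A -> id | op | B; B' -> eps | D; D' -> eps | num id

B has alternatives sharing prefix 'id': factor to B → id B' with B' → ε | D.
D has alternatives sharing prefix 'S num': factor to D → S num D' with D' → ε | num id.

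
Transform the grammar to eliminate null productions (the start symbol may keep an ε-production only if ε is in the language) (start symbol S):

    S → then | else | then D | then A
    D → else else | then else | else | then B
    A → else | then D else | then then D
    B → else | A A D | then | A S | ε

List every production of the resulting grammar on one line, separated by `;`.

S → then | else | then D | then A; D → else else | then else | else | then B | then; A → else | then D else | then then D; B → else | A A D | then | A S

Nullable set = {B}.
ε ∉ L(G), so no ε-production is kept.
Add the nullable-subset variants: D → then B gives then B | then.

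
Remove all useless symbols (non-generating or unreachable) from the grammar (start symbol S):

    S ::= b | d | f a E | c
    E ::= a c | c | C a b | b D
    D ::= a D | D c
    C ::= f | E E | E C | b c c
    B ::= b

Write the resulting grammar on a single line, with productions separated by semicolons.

Generating nonterminals: {B, C, E, S}.
Reachable from S after that: {C, E, S}.
Removed useless symbols: {B, D} and every production mentioning them.

S ::= b | d | f a E | c; E ::= a c | c | C a b; C ::= f | E E | E C | b c c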